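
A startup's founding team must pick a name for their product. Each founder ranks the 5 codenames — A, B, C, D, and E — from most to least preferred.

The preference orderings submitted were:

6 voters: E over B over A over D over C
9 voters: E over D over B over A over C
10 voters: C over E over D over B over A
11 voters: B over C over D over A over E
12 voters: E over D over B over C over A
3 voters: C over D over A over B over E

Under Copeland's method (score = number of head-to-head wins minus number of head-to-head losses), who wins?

Pairwise results:
  A vs B: B wins 48–3.
  A vs C: C wins 36–15.
  A vs D: D wins 45–6.
  A vs E: E wins 37–14.
  B vs C: B wins 38–13.
  B vs D: D wins 34–17.
  B vs E: E wins 37–14.
  C vs D: D wins 27–24.
  C vs E: E wins 27–24.
  D vs E: E wins 37–14.
Copeland scores (wins − losses):
  A: 0 − 4 = -4
  B: 2 − 2 = 0
  C: 1 − 3 = -2
  D: 3 − 1 = 2
  E: 4 − 0 = 4
E has the best Copeland score.

E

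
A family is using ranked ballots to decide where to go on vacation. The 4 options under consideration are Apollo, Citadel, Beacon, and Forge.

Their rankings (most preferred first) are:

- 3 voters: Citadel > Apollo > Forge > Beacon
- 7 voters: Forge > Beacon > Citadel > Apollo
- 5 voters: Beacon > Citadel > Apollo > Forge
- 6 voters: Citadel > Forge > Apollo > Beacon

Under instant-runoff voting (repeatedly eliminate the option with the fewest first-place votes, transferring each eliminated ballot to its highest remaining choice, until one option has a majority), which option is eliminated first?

Apollo

Round 1: Citadel 9, Forge 7, Beacon 5, Apollo 0. Apollo has the fewest and is eliminated.
Round 2: Citadel 9, Forge 7, Beacon 5. Beacon has the fewest and is eliminated.
Round 3: Citadel 14, Forge 7. Citadel has a majority.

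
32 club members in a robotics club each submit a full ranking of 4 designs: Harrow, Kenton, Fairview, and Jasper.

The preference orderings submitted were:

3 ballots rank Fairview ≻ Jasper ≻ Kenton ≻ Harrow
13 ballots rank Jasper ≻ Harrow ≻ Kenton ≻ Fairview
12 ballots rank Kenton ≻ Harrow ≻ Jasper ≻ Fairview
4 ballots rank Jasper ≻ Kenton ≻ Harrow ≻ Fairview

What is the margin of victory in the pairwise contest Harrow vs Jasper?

8

Ballots ranking Harrow above Jasper: 12.
Ballots ranking Jasper above Harrow: 3+13+4 = 20.
Jasper wins 20–12, a margin of 8.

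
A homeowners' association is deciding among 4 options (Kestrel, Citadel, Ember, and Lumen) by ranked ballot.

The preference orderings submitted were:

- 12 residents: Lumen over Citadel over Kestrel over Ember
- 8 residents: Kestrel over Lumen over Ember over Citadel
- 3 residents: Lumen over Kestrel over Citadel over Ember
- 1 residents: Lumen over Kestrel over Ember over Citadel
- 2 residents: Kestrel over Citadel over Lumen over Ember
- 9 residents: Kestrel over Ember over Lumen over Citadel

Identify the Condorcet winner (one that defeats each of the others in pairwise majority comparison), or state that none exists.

Kestrel

Head-to-head results (35 voters total):
Kestrel vs Citadel: Kestrel wins 23–12.
Kestrel vs Ember: Kestrel wins 35–0.
Kestrel vs Lumen: Kestrel wins 19–16.
Citadel vs Ember: Ember wins 18–17.
Citadel vs Lumen: Lumen wins 33–2.
Ember vs Lumen: Lumen wins 26–9.
Kestrel beats each rival — Citadel (23–12), Ember (35–0), Lumen (19–16) — so Kestrel is the Condorcet winner.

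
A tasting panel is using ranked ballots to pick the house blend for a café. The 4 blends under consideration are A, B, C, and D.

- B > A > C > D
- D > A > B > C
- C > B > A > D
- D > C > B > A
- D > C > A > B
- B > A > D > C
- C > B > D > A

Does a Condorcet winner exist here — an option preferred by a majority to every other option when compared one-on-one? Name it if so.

No Condorcet winner

Head-to-head results (7 voters total):
A vs B: B wins 5–2.
A vs C: C wins 4–3.
A vs D: D wins 4–3.
B vs C: C wins 4–3.
B vs D: B wins 4–3.
C vs D: D wins 4–3.
No candidate beats all others: B beats D beats C beats B, a majority cycle.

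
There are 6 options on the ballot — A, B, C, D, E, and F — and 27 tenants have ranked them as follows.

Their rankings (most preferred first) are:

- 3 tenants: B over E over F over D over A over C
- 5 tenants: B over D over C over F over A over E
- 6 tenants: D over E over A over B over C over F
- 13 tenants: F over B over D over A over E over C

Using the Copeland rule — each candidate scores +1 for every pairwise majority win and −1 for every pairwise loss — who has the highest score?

B

Pairwise results:
  A vs B: B wins 21–6.
  A vs C: A wins 22–5.
  A vs D: D wins 27–0.
  A vs E: A wins 18–9.
  A vs F: F wins 21–6.
  B vs C: B wins 27–0.
  B vs D: B wins 21–6.
  B vs E: B wins 21–6.
  B vs F: B wins 14–13.
  C vs D: D wins 27–0.
  C vs E: E wins 22–5.
  C vs F: F wins 16–11.
  D vs E: D wins 24–3.
  D vs F: F wins 16–11.
  E vs F: F wins 18–9.
Copeland scores (wins − losses):
  A: 2 − 3 = -1
  B: 5 − 0 = 5
  C: 0 − 5 = -5
  D: 3 − 2 = 1
  E: 1 − 4 = -3
  F: 4 − 1 = 3
B has the best Copeland score.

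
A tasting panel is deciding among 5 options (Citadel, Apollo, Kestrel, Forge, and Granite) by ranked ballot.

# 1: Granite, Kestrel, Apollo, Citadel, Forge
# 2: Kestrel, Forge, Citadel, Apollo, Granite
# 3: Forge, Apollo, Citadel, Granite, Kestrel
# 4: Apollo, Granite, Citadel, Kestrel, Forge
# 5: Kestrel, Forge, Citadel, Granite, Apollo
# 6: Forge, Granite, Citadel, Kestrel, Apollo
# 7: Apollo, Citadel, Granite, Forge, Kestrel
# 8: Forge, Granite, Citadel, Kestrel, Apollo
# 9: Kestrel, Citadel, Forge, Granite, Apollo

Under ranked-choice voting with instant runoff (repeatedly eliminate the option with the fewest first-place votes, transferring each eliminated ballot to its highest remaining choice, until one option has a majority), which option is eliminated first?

Citadel

Round 1: Kestrel 3, Forge 3, Apollo 2, Granite 1, Citadel 0. Citadel has the fewest and is eliminated.
Round 2: Kestrel 3, Forge 3, Apollo 2, Granite 1. Granite has the fewest and is eliminated.
Round 3: Kestrel 4, Forge 3, Apollo 2. Apollo has the fewest and is eliminated.
Round 4: Kestrel 5, Forge 4. Kestrel has a majority.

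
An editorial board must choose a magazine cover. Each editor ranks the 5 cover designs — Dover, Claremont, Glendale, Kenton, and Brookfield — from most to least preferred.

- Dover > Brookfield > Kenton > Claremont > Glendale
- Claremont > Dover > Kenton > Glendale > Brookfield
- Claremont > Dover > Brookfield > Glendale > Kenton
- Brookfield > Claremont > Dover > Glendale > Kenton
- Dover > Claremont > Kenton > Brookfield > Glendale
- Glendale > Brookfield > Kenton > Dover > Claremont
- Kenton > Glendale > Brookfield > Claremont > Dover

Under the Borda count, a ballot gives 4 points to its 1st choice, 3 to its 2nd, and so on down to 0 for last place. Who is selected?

Dover

Borda scores:
  Dover: 4 + 3 + 3 + 2 + 4 + 1 + 0 = 17
  Claremont: 1 + 4 + 4 + 3 + 3 + 0 + 1 = 16
  Glendale: 0 + 1 + 1 + 1 + 0 + 4 + 3 = 10
  Kenton: 2 + 2 + 0 + 0 + 2 + 2 + 4 = 12
  Brookfield: 3 + 0 + 2 + 4 + 1 + 3 + 2 = 15
Dover has the highest total.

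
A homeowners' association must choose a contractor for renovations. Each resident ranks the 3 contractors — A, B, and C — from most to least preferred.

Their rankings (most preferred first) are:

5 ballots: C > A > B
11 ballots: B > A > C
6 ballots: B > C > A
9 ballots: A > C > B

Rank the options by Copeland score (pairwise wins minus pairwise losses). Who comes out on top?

B

Pairwise results:
  A vs B: B wins 17–14.
  A vs C: A wins 20–11.
  B vs C: B wins 17–14.
Copeland scores (wins − losses):
  A: 1 − 1 = 0
  B: 2 − 0 = 2
  C: 0 − 2 = -2
B has the best Copeland score.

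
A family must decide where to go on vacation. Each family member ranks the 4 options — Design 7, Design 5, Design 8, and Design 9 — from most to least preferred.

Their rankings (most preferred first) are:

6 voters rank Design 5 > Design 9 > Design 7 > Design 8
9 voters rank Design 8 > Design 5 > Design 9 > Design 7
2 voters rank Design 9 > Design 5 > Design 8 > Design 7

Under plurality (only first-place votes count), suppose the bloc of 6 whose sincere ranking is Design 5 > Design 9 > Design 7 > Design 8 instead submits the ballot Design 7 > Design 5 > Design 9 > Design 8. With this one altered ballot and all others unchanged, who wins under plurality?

First-place totals with the altered ballot: Design 7 6, Design 5 0, Design 8 9, Design 9 2.
The winner is unchanged: still Design 8.

Design 8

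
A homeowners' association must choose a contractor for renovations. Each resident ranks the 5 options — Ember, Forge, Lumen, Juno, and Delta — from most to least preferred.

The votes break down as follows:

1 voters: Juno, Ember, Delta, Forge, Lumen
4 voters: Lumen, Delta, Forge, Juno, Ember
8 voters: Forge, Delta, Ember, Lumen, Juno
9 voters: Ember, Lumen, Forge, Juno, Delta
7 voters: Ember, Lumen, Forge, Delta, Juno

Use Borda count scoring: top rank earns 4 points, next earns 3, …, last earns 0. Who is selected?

Borda scores:
  Ember: 3 + 4·0 + 8·2 + 9·4 + 7·4 = 83
  Forge: 1 + 4·2 + 8·4 + 9·2 + 7·2 = 73
  Lumen: 0 + 4·4 + 8·1 + 9·3 + 7·3 = 72
  Juno: 4 + 4·1 + 8·0 + 9·1 + 7·0 = 17
  Delta: 2 + 4·3 + 8·3 + 9·0 + 7·1 = 45
Ember has the highest total.

Ember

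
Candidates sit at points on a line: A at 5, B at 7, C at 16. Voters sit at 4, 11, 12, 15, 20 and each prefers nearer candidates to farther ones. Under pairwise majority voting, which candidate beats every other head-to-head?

With single-peaked preferences on a line, the Condorcet winner is the candidate closest to the median voter.
The median voter (position 12) is closest to C at 16.
Check: C vs B — voters closer to C: 3 of 5.

C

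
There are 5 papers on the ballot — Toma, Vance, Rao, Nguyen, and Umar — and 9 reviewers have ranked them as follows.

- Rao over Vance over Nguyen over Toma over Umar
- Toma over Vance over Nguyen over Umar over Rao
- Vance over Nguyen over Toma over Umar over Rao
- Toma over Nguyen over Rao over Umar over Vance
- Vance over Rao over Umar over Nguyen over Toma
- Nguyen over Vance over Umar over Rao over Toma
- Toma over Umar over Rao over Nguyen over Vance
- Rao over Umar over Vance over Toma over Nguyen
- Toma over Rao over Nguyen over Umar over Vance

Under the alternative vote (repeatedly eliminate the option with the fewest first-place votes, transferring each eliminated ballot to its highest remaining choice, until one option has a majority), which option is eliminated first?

Round 1: Toma 4, Vance 2, Rao 2, Nguyen 1, Umar 0. Umar has the fewest and is eliminated.
Round 2: Toma 4, Vance 2, Rao 2, Nguyen 1. Nguyen has the fewest and is eliminated.
Round 3: Toma 4, Vance 3, Rao 2. Rao has the fewest and is eliminated.
Round 4: Vance 5, Toma 4. Vance has a majority.

Umar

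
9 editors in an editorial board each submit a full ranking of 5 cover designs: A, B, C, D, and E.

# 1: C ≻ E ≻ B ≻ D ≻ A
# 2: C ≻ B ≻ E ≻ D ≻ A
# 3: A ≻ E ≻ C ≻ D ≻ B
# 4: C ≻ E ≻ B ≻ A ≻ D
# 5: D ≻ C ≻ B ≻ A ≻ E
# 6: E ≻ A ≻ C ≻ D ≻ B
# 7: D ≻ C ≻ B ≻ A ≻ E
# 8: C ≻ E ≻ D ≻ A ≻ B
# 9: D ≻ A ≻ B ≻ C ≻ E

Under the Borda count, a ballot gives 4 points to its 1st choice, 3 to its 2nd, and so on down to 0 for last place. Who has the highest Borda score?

Borda scores:
  A: 0 + 0 + 4 + 1 + 1 + 3 + 1 + 1 + 3 = 14
  B: 2 + 3 + 0 + 2 + 2 + 0 + 2 + 0 + 2 = 13
  C: 4 + 4 + 2 + 4 + 3 + 2 + 3 + 4 + 1 = 27
  D: 1 + 1 + 1 + 0 + 4 + 1 + 4 + 2 + 4 = 18
  E: 3 + 2 + 3 + 3 + 0 + 4 + 0 + 3 + 0 = 18
C has the highest total.

C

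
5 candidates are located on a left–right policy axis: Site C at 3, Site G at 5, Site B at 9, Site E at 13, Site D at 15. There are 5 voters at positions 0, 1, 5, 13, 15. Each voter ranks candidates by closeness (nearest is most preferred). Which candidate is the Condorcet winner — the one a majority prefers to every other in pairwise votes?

Site G

With single-peaked preferences on a line, the Condorcet winner is the candidate closest to the median voter.
The median voter (position 5) is closest to Site G at 5.
Check: Site G vs Site D — voters closer to Site G: 3 of 5.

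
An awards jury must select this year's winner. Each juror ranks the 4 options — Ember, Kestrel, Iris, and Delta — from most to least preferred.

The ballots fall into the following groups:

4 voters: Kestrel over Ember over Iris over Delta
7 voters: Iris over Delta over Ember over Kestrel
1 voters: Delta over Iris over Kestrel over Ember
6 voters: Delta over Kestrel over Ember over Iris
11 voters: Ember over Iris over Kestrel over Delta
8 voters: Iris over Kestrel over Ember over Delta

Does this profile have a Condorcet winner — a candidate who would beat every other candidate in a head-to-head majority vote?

No

Head-to-head results (37 voters total):
Ember vs Kestrel: Kestrel wins 19–18.
Ember vs Iris: Ember wins 21–16.
Ember vs Delta: Ember wins 23–14.
Kestrel vs Iris: Iris wins 27–10.
Kestrel vs Delta: Kestrel wins 23–14.
Iris vs Delta: Iris wins 30–7.
No candidate beats all others: Ember beats Iris beats Kestrel beats Ember, a majority cycle.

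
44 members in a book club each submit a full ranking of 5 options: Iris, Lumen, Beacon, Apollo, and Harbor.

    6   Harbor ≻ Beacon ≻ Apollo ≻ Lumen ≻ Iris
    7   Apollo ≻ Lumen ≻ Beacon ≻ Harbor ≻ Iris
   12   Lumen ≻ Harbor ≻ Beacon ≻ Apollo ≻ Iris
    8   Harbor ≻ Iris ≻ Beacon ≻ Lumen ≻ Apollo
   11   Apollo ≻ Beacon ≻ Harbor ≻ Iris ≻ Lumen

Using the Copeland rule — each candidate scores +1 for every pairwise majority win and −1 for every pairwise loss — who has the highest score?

Harbor

Pairwise results:
  Iris vs Lumen: Lumen wins 25–19.
  Iris vs Beacon: Beacon wins 36–8.
  Iris vs Apollo: Apollo wins 36–8.
  Iris vs Harbor: Harbor wins 44–0.
  Lumen vs Beacon: Beacon wins 25–19.
  Lumen vs Apollo: Apollo wins 24–20.
  Lumen vs Harbor: Harbor wins 25–19.
  Beacon vs Apollo: Beacon wins 26–18.
  Beacon vs Harbor: Harbor wins 26–18.
  Apollo vs Harbor: Harbor wins 26–18.
Copeland scores (wins − losses):
  Iris: 0 − 4 = -4
  Lumen: 1 − 3 = -2
  Beacon: 3 − 1 = 2
  Apollo: 2 − 2 = 0
  Harbor: 4 − 0 = 4
Harbor has the best Copeland score.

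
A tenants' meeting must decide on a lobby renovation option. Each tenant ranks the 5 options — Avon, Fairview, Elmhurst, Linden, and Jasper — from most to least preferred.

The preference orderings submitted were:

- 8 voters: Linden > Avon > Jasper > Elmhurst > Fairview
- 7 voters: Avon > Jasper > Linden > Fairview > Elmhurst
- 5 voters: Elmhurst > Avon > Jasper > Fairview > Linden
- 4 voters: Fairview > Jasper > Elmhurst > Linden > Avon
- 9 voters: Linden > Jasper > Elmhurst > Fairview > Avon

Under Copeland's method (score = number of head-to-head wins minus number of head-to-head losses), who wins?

Linden

Pairwise results:
  Avon vs Fairview: Avon wins 20–13.
  Avon vs Elmhurst: Elmhurst wins 18–15.
  Avon vs Linden: Linden wins 21–12.
  Avon vs Jasper: Avon wins 20–13.
  Fairview vs Elmhurst: Elmhurst wins 22–11.
  Fairview vs Linden: Linden wins 24–9.
  Fairview vs Jasper: Jasper wins 29–4.
  Elmhurst vs Linden: Linden wins 24–9.
  Elmhurst vs Jasper: Jasper wins 28–5.
  Linden vs Jasper: Linden wins 17–16.
Copeland scores (wins − losses):
  Avon: 2 − 2 = 0
  Fairview: 0 − 4 = -4
  Elmhurst: 2 − 2 = 0
  Linden: 4 − 0 = 4
  Jasper: 2 − 2 = 0
Linden has the best Copeland score.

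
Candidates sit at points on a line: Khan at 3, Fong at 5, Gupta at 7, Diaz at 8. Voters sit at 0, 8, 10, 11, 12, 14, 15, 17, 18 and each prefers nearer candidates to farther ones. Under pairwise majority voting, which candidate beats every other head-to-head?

Diaz

With single-peaked preferences on a line, the Condorcet winner is the candidate closest to the median voter.
The median voter (position 12) is closest to Diaz at 8.
Check: Diaz vs Khan — voters closer to Diaz: 8 of 9.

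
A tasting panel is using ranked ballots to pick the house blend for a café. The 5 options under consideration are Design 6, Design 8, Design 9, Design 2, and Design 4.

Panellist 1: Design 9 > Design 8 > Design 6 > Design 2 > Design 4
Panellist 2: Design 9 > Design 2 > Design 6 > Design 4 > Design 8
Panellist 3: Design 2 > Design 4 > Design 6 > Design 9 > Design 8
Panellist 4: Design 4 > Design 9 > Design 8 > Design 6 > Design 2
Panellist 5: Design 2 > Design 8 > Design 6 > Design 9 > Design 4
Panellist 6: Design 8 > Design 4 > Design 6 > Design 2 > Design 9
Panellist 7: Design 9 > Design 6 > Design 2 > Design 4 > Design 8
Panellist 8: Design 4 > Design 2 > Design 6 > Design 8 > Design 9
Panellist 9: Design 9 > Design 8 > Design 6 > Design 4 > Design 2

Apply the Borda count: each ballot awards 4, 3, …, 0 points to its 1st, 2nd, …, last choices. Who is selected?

Design 9

Borda scores:
  Design 6: 2 + 2 + 2 + 1 + 2 + 2 + 3 + 2 + 2 = 18
  Design 8: 3 + 0 + 0 + 2 + 3 + 4 + 0 + 1 + 3 = 16
  Design 9: 4 + 4 + 1 + 3 + 1 + 0 + 4 + 0 + 4 = 21
  Design 2: 1 + 3 + 4 + 0 + 4 + 1 + 2 + 3 + 0 = 18
  Design 4: 0 + 1 + 3 + 4 + 0 + 3 + 1 + 4 + 1 = 17
Design 9 has the highest total.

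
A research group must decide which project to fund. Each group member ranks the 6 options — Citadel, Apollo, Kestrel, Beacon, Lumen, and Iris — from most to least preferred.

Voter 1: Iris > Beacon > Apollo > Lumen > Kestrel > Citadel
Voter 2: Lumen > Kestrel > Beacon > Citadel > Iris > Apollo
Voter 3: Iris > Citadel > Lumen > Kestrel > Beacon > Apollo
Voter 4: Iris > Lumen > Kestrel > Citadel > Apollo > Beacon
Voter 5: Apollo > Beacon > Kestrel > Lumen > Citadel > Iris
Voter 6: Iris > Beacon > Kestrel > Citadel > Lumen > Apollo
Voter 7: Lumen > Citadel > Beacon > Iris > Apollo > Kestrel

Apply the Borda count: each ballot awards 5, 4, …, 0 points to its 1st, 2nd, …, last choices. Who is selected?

Iris

Borda scores:
  Citadel: 0 + 2 + 4 + 2 + 1 + 2 + 4 = 15
  Apollo: 3 + 0 + 0 + 1 + 5 + 0 + 1 = 10
  Kestrel: 1 + 4 + 2 + 3 + 3 + 3 + 0 = 16
  Beacon: 4 + 3 + 1 + 0 + 4 + 4 + 3 = 19
  Lumen: 2 + 5 + 3 + 4 + 2 + 1 + 5 = 22
  Iris: 5 + 1 + 5 + 5 + 0 + 5 + 2 = 23
Iris has the highest total.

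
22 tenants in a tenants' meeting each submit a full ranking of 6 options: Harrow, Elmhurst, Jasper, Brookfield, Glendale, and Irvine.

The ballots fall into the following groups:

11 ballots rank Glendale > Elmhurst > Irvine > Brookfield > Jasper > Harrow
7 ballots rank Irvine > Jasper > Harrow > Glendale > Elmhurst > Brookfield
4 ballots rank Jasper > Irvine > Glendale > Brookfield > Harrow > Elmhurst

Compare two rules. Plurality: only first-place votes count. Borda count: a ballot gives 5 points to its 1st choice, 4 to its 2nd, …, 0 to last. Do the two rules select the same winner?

Plurality first-place counts: Harrow 0, Elmhurst 0, Jasper 4, Brookfield 0, Glendale 11, Irvine 7 → Glendale.
Borda totals: Harrow 25, Elmhurst 51, Jasper 59, Brookfield 30, Glendale 81, Irvine 84 → Irvine.
The two rules disagree: plurality picks Glendale, Borda picks Irvine.

No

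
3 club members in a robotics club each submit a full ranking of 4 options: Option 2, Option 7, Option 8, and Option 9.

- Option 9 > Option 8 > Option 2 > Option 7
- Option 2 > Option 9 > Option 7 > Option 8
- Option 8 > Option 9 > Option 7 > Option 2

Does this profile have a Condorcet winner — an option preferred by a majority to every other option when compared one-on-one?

Head-to-head results (3 voters total):
Option 2 vs Option 7: Option 2 wins 2–1.
Option 2 vs Option 8: Option 8 wins 2–1.
Option 2 vs Option 9: Option 9 wins 2–1.
Option 7 vs Option 8: Option 8 wins 2–1.
Option 7 vs Option 9: Option 9 wins 3–0.
Option 8 vs Option 9: Option 9 wins 2–1.
Option 9 beats each rival — Option 2 (2–1), Option 7 (3–0), Option 8 (2–1) — so Option 9 is the Condorcet winner.

Yes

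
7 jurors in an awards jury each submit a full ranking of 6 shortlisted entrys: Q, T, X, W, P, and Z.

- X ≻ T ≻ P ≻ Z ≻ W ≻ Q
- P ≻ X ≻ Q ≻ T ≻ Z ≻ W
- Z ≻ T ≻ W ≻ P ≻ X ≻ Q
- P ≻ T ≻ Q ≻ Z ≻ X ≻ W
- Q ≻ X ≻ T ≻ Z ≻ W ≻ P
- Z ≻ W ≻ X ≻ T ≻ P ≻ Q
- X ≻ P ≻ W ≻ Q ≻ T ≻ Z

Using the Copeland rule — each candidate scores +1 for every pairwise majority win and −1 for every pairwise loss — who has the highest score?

X

Pairwise results:
  Q vs T: T wins 4–3.
  Q vs X: X wins 5–2.
  Q vs W: W wins 4–3.
  Q vs P: P wins 6–1.
  Q vs Z: Q wins 4–3.
  T vs X: X wins 5–2.
  T vs W: T wins 5–2.
  T vs P: T wins 4–3.
  T vs Z: T wins 5–2.
  X vs W: X wins 5–2.
  X vs P: X wins 4–3.
  X vs Z: X wins 4–3.
  W vs P: P wins 4–3.
  W vs Z: Z wins 6–1.
  P vs Z: P wins 4–3.
Copeland scores (wins − losses):
  Q: 1 − 4 = -3
  T: 4 − 1 = 3
  X: 5 − 0 = 5
  W: 1 − 4 = -3
  P: 3 − 2 = 1
  Z: 1 − 4 = -3
X has the best Copeland score.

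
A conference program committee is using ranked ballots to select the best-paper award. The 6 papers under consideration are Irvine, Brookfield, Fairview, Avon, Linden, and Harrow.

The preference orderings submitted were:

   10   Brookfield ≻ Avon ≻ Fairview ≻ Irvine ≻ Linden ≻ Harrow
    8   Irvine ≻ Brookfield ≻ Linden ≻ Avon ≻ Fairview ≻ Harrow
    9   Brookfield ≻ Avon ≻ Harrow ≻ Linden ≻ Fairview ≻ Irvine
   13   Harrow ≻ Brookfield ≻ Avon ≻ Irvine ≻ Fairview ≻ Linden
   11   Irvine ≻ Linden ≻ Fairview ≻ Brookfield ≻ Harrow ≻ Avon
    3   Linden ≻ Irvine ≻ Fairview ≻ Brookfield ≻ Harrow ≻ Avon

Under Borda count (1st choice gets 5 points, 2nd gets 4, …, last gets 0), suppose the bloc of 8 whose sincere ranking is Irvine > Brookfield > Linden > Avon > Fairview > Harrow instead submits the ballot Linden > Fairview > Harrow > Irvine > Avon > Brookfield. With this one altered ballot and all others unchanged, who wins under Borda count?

Borda totals with the altered ballot: Irvine 129, Brookfield 175, Fairview 126, Avon 123, Linden 127, Harrow 130.
The winner is unchanged: still Brookfield.

Brookfield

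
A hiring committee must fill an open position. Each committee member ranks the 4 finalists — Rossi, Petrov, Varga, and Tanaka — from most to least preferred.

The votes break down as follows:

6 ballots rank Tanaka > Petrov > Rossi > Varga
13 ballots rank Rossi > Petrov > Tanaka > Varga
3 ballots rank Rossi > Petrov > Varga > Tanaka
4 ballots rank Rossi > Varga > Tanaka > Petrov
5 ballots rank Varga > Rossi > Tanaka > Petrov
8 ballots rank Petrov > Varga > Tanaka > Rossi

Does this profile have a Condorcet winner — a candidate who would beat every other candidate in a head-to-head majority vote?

Head-to-head results (39 voters total):
Rossi vs Petrov: Rossi wins 25–14.
Rossi vs Varga: Rossi wins 26–13.
Rossi vs Tanaka: Rossi wins 25–14.
Petrov vs Varga: Petrov wins 30–9.
Petrov vs Tanaka: Petrov wins 24–15.
Varga vs Tanaka: Varga wins 20–19.
Rossi beats each rival — Petrov (25–14), Varga (26–13), Tanaka (25–14) — so Rossi is the Condorcet winner.

Yes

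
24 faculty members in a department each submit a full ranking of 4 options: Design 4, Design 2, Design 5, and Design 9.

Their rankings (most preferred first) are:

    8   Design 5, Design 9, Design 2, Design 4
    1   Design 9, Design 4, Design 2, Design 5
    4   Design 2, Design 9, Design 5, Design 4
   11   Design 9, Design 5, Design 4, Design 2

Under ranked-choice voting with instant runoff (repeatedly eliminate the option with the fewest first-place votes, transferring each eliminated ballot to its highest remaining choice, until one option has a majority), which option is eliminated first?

Design 4

Round 1: Design 9 12, Design 5 8, Design 2 4, Design 4 0. Design 4 has the fewest and is eliminated.
Round 2: Design 9 12, Design 5 8, Design 2 4. Design 2 has the fewest and is eliminated.
Round 3: Design 9 16, Design 5 8. Design 9 has a majority.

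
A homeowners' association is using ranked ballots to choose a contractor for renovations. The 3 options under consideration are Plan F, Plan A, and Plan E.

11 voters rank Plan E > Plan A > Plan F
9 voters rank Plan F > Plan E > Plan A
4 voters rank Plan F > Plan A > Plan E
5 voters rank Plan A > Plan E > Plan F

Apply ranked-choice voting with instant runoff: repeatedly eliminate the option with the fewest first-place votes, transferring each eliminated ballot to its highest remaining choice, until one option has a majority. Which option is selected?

Plan E

Round 1: Plan F 13, Plan E 11, Plan A 5. Plan A has the fewest and is eliminated.
Round 2: Plan E 16, Plan F 13. Plan E has a majority.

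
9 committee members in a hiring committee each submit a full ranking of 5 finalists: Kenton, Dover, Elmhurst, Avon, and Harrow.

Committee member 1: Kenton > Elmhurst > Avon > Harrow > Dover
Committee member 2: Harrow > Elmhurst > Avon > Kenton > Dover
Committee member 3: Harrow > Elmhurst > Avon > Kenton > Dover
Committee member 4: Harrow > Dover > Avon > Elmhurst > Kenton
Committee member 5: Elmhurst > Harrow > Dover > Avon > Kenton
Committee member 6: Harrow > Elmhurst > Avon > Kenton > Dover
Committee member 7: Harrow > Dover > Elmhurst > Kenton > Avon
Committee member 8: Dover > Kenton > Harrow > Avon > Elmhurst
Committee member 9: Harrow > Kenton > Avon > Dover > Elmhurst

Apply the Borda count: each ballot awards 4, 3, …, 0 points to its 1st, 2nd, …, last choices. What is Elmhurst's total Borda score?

Borda scores:
  Kenton: 4 + 1 + 1 + 0 + 0 + 1 + 1 + 3 + 3 = 14
  Dover: 0 + 0 + 0 + 3 + 2 + 0 + 3 + 4 + 1 = 13
  Elmhurst: 3 + 3 + 3 + 1 + 4 + 3 + 2 + 0 + 0 = 19
  Avon: 2 + 2 + 2 + 2 + 1 + 2 + 0 + 1 + 2 = 14
  Harrow: 1 + 4 + 4 + 4 + 3 + 4 + 4 + 2 + 4 = 30

19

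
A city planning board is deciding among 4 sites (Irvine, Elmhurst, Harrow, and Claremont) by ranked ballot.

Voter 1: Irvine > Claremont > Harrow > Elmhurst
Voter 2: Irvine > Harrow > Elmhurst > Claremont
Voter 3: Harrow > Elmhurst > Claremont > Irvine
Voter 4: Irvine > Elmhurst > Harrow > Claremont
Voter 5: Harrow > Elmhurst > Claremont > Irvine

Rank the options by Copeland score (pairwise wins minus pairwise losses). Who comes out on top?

Irvine

Pairwise results:
  Irvine vs Elmhurst: Irvine wins 3–2.
  Irvine vs Harrow: Irvine wins 3–2.
  Irvine vs Claremont: Irvine wins 3–2.
  Elmhurst vs Harrow: Harrow wins 4–1.
  Elmhurst vs Claremont: Elmhurst wins 4–1.
  Harrow vs Claremont: Harrow wins 4–1.
Copeland scores (wins − losses):
  Irvine: 3 − 0 = 3
  Elmhurst: 1 − 2 = -1
  Harrow: 2 − 1 = 1
  Claremont: 0 − 3 = -3
Irvine has the best Copeland score.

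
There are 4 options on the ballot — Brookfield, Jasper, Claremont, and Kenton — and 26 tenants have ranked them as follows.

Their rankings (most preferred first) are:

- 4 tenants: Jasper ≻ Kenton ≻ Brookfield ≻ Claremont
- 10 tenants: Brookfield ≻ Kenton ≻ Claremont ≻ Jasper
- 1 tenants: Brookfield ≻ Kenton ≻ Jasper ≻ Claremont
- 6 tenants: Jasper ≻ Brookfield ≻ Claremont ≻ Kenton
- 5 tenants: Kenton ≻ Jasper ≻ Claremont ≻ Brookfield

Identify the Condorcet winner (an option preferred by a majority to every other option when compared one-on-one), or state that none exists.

Head-to-head results (26 voters total):
Brookfield vs Jasper: Jasper wins 15–11.
Brookfield vs Claremont: Brookfield wins 21–5.
Brookfield vs Kenton: Brookfield wins 17–9.
Jasper vs Claremont: Jasper wins 16–10.
Jasper vs Kenton: Kenton wins 16–10.
Claremont vs Kenton: Kenton wins 20–6.
No candidate beats all others: Brookfield beats Kenton beats Jasper beats Brookfield, a majority cycle.

There is no Condorcet winner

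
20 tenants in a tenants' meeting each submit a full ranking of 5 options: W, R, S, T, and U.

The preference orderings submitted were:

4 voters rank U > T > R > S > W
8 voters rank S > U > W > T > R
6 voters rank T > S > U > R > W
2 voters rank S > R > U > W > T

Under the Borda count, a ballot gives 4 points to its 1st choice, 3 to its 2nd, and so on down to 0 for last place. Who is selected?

S

Borda scores:
  W: 4·0 + 8·2 + 6·0 + 2·1 = 18
  R: 4·2 + 8·0 + 6·1 + 2·3 = 20
  S: 4·1 + 8·4 + 6·3 + 2·4 = 62
  T: 4·3 + 8·1 + 6·4 + 2·0 = 44
  U: 4·4 + 8·3 + 6·2 + 2·2 = 56
S has the highest total.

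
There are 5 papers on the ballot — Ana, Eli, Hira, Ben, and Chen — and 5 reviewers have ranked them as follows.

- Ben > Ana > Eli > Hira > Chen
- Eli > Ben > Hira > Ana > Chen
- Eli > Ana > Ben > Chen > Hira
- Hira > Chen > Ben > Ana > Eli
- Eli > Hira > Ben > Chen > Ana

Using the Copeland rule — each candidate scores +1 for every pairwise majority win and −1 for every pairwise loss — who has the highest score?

Eli

Pairwise results:
  Ana vs Eli: Eli wins 3–2.
  Ana vs Hira: Hira wins 3–2.
  Ana vs Ben: Ben wins 4–1.
  Ana vs Chen: Ana wins 3–2.
  Eli vs Hira: Eli wins 4–1.
  Eli vs Ben: Eli wins 3–2.
  Eli vs Chen: Eli wins 4–1.
  Hira vs Ben: Ben wins 3–2.
  Hira vs Chen: Hira wins 4–1.
  Ben vs Chen: Ben wins 4–1.
Copeland scores (wins − losses):
  Ana: 1 − 3 = -2
  Eli: 4 − 0 = 4
  Hira: 2 − 2 = 0
  Ben: 3 − 1 = 2
  Chen: 0 − 4 = -4
Eli has the best Copeland score.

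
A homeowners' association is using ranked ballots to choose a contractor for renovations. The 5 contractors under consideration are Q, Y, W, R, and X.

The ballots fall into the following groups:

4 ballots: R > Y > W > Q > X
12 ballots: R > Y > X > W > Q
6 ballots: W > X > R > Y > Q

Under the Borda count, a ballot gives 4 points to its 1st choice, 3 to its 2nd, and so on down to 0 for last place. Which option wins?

R

Borda scores:
  Q: 4·1 + 12·0 + 6·0 = 4
  Y: 4·3 + 12·3 + 6·1 = 54
  W: 4·2 + 12·1 + 6·4 = 44
  R: 4·4 + 12·4 + 6·2 = 76
  X: 4·0 + 12·2 + 6·3 = 42
R has the highest total.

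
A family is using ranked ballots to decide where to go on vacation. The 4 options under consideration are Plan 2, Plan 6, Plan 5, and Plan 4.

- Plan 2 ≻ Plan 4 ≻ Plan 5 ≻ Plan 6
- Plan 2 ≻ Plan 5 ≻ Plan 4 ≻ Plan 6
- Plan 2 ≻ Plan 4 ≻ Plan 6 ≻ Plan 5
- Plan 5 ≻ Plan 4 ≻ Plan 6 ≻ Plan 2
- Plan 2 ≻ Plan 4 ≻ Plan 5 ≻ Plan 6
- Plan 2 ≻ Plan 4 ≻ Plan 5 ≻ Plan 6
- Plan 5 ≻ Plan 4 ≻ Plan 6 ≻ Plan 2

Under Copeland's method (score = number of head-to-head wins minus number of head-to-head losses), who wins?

Plan 2

Pairwise results:
  Plan 2 vs Plan 6: Plan 2 wins 5–2.
  Plan 2 vs Plan 5: Plan 2 wins 5–2.
  Plan 2 vs Plan 4: Plan 2 wins 5–2.
  Plan 6 vs Plan 5: Plan 5 wins 6–1.
  Plan 6 vs Plan 4: Plan 4 wins 7–0.
  Plan 5 vs Plan 4: Plan 4 wins 4–3.
Copeland scores (wins − losses):
  Plan 2: 3 − 0 = 3
  Plan 6: 0 − 3 = -3
  Plan 5: 1 − 2 = -1
  Plan 4: 2 − 1 = 1
Plan 2 has the best Copeland score.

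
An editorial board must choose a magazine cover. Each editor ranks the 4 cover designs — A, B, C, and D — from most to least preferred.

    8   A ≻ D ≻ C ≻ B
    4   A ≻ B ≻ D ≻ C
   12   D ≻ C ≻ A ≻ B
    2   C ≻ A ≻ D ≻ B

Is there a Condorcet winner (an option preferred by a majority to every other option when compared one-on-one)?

No

Head-to-head results (26 voters total):
A vs B: A wins 26–0.
A vs C: C wins 14–12.
A vs D: A wins 14–12.
B vs C: C wins 22–4.
B vs D: D wins 22–4.
C vs D: D wins 24–2.
No candidate beats all others: A beats D beats C beats A, a majority cycle.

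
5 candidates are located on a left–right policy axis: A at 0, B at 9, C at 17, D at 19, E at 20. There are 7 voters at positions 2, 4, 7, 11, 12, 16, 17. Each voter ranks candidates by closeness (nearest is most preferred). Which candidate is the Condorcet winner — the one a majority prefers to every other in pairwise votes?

With single-peaked preferences on a line, the Condorcet winner is the candidate closest to the median voter.
The median voter (position 11) is closest to B at 9.
Check: B vs D — voters closer to B: 5 of 7.

B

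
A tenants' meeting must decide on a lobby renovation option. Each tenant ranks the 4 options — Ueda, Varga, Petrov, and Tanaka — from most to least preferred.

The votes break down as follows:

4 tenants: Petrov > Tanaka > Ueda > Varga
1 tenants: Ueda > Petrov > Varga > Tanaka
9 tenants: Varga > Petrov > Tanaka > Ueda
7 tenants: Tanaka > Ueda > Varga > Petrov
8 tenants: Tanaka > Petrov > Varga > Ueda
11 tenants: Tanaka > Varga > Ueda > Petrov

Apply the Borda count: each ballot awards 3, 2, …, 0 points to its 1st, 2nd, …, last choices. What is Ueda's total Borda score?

32

Borda scores:
  Ueda: 4·1 + 3 + 9·0 + 7·2 + 8·0 + 11·1 = 32
  Varga: 4·0 + 1 + 9·3 + 7·1 + 8·1 + 11·2 = 65
  Petrov: 4·3 + 2 + 9·2 + 7·0 + 8·2 + 11·0 = 48
  Tanaka: 4·2 + 0 + 9·1 + 7·3 + 8·3 + 11·3 = 95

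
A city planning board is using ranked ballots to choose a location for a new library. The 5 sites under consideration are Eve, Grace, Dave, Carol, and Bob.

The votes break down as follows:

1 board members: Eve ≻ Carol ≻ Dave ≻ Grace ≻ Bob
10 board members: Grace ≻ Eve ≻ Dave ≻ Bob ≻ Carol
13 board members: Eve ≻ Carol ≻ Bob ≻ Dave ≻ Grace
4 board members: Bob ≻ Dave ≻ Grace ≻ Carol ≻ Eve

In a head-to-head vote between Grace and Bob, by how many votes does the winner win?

Ballots ranking Grace above Bob: 1+10 = 11.
Ballots ranking Bob above Grace: 13+4 = 17.
Bob wins 17–11, a margin of 6.

6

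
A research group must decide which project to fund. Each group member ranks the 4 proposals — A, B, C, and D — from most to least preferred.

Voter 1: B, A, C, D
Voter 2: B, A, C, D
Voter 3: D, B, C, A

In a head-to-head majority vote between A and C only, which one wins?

A

Ballots ranking A above C: 2.
Ballots ranking C above A: 1.
A wins the head-to-head, 2–1.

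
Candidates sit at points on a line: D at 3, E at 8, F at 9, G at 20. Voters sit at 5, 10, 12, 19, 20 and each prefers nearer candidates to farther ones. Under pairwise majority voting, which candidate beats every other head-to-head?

With single-peaked preferences on a line, the Condorcet winner is the candidate closest to the median voter.
The median voter (position 12) is closest to F at 9.
Check: F vs E — voters closer to F: 4 of 5.

F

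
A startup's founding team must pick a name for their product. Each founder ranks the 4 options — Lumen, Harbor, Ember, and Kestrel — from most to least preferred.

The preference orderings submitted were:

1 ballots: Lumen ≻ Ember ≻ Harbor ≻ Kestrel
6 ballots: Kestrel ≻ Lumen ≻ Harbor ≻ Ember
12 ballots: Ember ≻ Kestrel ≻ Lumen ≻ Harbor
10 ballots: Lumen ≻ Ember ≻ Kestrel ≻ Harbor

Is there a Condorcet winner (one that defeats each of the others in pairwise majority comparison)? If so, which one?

No Condorcet winner

Head-to-head results (29 voters total):
Lumen vs Harbor: Lumen wins 29–0.
Lumen vs Ember: Lumen wins 17–12.
Lumen vs Kestrel: Kestrel wins 18–11.
Harbor vs Ember: Ember wins 23–6.
Harbor vs Kestrel: Kestrel wins 28–1.
Ember vs Kestrel: Ember wins 23–6.
No candidate beats all others: Lumen beats Ember beats Kestrel beats Lumen, a majority cycle.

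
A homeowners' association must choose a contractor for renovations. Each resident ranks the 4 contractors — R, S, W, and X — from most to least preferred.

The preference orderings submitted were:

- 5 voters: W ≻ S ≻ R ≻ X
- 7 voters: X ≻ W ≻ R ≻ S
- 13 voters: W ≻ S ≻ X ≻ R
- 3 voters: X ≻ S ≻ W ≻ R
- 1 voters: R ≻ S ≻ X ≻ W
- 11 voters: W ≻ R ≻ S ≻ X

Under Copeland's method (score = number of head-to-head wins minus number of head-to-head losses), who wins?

Pairwise results:
  R vs S: S wins 21–19.
  R vs W: W wins 39–1.
  R vs X: X wins 23–17.
  S vs W: W wins 36–4.
  S vs X: S wins 30–10.
  W vs X: W wins 29–11.
Copeland scores (wins − losses):
  R: 0 − 3 = -3
  S: 2 − 1 = 1
  W: 3 − 0 = 3
  X: 1 − 2 = -1
W has the best Copeland score.

W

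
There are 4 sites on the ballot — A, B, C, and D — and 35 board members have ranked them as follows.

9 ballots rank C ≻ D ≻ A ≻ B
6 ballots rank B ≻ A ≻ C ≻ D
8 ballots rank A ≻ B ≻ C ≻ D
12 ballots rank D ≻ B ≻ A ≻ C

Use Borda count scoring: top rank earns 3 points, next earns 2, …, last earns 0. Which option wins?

Borda scores:
  A: 9·1 + 6·2 + 8·3 + 12·1 = 57
  B: 9·0 + 6·3 + 8·2 + 12·2 = 58
  C: 9·3 + 6·1 + 8·1 + 12·0 = 41
  D: 9·2 + 6·0 + 8·0 + 12·3 = 54
B has the highest total.

B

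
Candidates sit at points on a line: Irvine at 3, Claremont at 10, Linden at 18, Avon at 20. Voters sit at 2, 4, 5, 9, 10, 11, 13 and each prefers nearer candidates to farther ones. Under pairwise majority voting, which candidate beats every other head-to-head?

Claremont

With single-peaked preferences on a line, the Condorcet winner is the candidate closest to the median voter.
The median voter (position 9) is closest to Claremont at 10.
Check: Claremont vs Linden — voters closer to Claremont: 7 of 7.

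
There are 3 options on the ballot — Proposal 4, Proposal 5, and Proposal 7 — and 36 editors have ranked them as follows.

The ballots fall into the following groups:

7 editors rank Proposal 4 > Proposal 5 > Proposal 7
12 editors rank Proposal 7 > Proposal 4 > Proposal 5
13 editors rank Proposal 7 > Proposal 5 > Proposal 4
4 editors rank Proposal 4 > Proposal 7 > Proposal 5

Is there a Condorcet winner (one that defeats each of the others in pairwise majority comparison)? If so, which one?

Head-to-head results (36 voters total):
Proposal 4 vs Proposal 5: Proposal 4 wins 23–13.
Proposal 4 vs Proposal 7: Proposal 7 wins 25–11.
Proposal 5 vs Proposal 7: Proposal 7 wins 29–7.
Proposal 7 beats each rival — Proposal 4 (25–11), Proposal 5 (29–7) — so Proposal 7 is the Condorcet winner.

Proposal 7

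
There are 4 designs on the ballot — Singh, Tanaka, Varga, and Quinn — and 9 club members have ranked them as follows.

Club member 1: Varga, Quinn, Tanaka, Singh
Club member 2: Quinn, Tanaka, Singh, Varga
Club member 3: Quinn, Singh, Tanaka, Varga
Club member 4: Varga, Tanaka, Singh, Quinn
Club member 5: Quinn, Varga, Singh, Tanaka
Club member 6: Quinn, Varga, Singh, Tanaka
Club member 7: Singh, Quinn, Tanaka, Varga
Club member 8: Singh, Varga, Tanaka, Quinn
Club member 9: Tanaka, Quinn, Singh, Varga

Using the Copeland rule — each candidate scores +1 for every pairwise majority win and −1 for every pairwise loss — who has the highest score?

Quinn

Pairwise results:
  Singh vs Tanaka: Singh wins 5–4.
  Singh vs Varga: Singh wins 5–4.
  Singh vs Quinn: Quinn wins 6–3.
  Tanaka vs Varga: Varga wins 5–4.
  Tanaka vs Quinn: Quinn wins 6–3.
  Varga vs Quinn: Quinn wins 6–3.
Copeland scores (wins − losses):
  Singh: 2 − 1 = 1
  Tanaka: 0 − 3 = -3
  Varga: 1 − 2 = -1
  Quinn: 3 − 0 = 3
Quinn has the best Copeland score.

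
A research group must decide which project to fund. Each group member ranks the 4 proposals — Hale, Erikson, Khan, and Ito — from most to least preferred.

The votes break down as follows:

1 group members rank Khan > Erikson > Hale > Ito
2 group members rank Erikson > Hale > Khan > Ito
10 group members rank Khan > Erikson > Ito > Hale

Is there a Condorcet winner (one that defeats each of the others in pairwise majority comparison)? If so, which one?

Khan

Head-to-head results (13 voters total):
Hale vs Erikson: Erikson wins 13–0.
Hale vs Khan: Khan wins 11–2.
Hale vs Ito: Ito wins 10–3.
Erikson vs Khan: Khan wins 11–2.
Erikson vs Ito: Erikson wins 13–0.
Khan vs Ito: Khan wins 13–0.
Khan beats each rival — Hale (11–2), Erikson (11–2), Ito (13–0) — so Khan is the Condorcet winner.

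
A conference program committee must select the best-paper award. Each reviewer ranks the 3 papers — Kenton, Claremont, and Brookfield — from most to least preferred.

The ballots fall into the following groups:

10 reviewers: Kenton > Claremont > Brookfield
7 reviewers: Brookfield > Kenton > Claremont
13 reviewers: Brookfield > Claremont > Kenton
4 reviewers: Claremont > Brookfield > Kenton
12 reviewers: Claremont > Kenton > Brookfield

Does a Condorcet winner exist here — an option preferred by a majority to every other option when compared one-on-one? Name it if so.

Claremont

Head-to-head results (46 voters total):
Kenton vs Claremont: Claremont wins 29–17.
Kenton vs Brookfield: Brookfield wins 24–22.
Claremont vs Brookfield: Claremont wins 26–20.
Claremont beats each rival — Kenton (29–17), Brookfield (26–20) — so Claremont is the Condorcet winner.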